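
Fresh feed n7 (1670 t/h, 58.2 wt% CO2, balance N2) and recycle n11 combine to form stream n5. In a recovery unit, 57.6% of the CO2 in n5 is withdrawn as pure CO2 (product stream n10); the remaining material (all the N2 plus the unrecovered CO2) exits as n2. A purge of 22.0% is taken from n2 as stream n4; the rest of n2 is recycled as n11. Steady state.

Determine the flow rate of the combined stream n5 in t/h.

4625 t/h

N2 enters only via n7 and leaves only via the purge: 1670×0.418 = 0.220×(N2 in n2), and the recovery unit passes all N2, so N2 in n5 = N2 in n2 = 3173 t/h.
CO2 in n5: m_A = 1670×0.582 + (1−0.220)·(1−0.576)·m_A, so m_A = 971.94/0.6693 = 1452.2 t/h.
n5 = 1452.2 + 3173 = 4625.2 t/h.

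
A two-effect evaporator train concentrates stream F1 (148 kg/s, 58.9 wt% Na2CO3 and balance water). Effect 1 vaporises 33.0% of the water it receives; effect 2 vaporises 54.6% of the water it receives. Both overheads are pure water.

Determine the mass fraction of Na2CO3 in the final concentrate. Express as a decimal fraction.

water in feed = 148×0.411 = 60.828 kg/s.
After stage 1: water left = (1−0.330)×60.828 = 40.755; stream total = 127.93 kg/s.
After stage 2: water left = (1−0.546)×40.755 = 18.503; final concentrate = 105.67 kg/s.
Na2CO3 fraction = 87.172/105.67 = 0.825.

0.825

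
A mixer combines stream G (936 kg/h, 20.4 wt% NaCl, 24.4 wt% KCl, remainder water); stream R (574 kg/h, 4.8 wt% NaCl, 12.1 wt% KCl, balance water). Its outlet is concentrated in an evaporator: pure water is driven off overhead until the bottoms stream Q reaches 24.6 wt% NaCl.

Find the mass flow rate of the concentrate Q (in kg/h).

NaCl entering = 936×0.204 + 574×0.048 = 218.5 kg/h.
All NaCl reports to Q, so Q = 218.5/0.246 = 888.2 kg/h.

888.2 kg/h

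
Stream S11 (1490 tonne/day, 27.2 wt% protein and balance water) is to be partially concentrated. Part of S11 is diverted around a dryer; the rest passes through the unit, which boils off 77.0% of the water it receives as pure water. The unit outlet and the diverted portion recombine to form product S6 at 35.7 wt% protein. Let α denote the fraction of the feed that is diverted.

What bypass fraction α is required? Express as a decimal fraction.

All 1490×0.272 = 405.28 tonne/day of protein reaches S6, so S6 = 405.28/0.357 = 1135.2 tonne/day and vapour = 354.76 tonne/day.
The evaporator receives (1−α)·1490 of feed at 0.728 water and removes 0.770 of that water:
0.770×0.728×(1−α)×1490 = 354.76
(1−α) = 354.76/835.23 = 0.4247;  α = 0.5753.

0.575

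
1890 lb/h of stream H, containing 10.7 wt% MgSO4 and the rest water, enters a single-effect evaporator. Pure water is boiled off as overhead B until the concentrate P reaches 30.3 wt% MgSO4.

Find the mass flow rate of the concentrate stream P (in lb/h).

667.4 lb/h

MgSO4 is conserved: 1890×0.107 = 202.23 lb/h all reports to the concentrate.
Concentrate = 202.23/(target fraction) = 667.43 lb/h.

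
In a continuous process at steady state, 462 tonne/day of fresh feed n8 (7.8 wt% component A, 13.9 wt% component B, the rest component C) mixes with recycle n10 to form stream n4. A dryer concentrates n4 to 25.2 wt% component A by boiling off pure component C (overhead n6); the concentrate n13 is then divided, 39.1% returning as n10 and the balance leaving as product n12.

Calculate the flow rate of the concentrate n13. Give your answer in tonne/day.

234.8 tonne/day

Overall component A balance (none leaves overhead): component A in fresh feed = component A in product, i.e. 462×0.078 = (1−0.391)·n13·0.252.
n13 = 36.036/(0.252×0.609) = 234.81 tonne/day.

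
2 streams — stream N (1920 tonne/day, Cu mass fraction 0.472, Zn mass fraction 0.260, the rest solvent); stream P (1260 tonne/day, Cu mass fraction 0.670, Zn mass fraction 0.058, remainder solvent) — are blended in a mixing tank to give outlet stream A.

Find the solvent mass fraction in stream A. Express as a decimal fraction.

0.270

Total flow out = 1920 + 1260 = 3180 tonne/day.
solvent in = 1920×0.268 + 1260×0.272 = 857.28 tonne/day.
solvent mass fraction in A = 857.28/3180 = 0.270.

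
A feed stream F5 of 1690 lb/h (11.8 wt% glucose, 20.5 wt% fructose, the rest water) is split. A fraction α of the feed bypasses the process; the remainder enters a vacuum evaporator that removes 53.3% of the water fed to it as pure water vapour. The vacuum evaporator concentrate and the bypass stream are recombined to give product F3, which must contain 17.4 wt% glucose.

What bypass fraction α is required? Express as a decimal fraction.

All 1690×0.118 = 199.42 lb/h of glucose reaches F3, so F3 = 199.42/0.174 = 1146.1 lb/h and vapour = 543.91 lb/h.
The evaporator receives (1−α)·1690 of feed at 0.677 water and removes 0.533 of that water:
0.533×0.677×(1−α)×1690 = 543.91
(1−α) = 543.91/609.82 = 0.8919;  α = 0.1081.

0.108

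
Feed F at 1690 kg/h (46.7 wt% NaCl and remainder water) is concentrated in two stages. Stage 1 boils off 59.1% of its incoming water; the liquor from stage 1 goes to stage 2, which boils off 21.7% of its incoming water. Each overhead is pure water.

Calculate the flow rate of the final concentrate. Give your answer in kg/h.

1078 kg/h

water in feed = 1690×0.533 = 900.77 kg/h.
After stage 1: water left = (1−0.591)×900.77 = 368.41; stream total = 1157.6 kg/h.
After stage 2: water left = (1−0.217)×368.41 = 288.47; final concentrate = 1077.7 kg/h.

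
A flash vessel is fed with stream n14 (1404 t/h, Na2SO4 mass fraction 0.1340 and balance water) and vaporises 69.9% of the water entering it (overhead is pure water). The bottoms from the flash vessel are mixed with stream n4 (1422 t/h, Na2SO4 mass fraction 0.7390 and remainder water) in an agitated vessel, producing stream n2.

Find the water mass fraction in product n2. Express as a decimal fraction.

0.3730

Vapour removed = 0.699×0.866×1404 = 849.89 t/h; concentrate = 554.11 t/h.
water reaching the mixer = 365.98 (from concentrate) + 1422×0.261 = 737.12 t/h.
Product flow = 554.11 + 1422 = 1976.1 t/h; water fraction = 0.3730.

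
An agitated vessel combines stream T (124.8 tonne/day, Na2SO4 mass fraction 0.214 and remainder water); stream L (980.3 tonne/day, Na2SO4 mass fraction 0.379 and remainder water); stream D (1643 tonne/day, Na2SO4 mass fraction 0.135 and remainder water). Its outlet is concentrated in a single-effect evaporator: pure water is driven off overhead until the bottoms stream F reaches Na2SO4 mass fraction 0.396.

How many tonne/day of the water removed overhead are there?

Na2SO4 entering = 124.8×0.214 + 980.3×0.379 + 1643×0.135 = 620.05 tonne/day.
All Na2SO4 reports to F, so F = 620.05/0.396 = 1565.8 tonne/day.
Total feed = 2748.1 tonne/day; overhead = 2748.1 − 1565.8 = 1182.3 tonne/day.

1182 tonne/day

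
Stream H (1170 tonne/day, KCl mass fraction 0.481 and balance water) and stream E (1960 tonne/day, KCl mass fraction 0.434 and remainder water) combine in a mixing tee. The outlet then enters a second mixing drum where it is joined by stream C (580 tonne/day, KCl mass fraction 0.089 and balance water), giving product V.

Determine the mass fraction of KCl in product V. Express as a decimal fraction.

Overall, product flow = 3710 tonne/day.
KCl in = 1170×0.481 + 1960×0.434 + 580×0.089 = 1465 tonne/day.
KCl fraction in V = 0.395.

0.395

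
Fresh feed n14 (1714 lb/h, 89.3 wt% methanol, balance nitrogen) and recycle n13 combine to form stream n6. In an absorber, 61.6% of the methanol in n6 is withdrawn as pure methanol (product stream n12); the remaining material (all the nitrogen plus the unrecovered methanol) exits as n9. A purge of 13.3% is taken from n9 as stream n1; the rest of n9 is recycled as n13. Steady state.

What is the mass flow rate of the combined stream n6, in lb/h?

3673 lb/h

nitrogen enters only via n14 and leaves only via the purge: 1714×0.107 = 0.133×(nitrogen in n9), and the absorber passes all nitrogen, so nitrogen in n6 = nitrogen in n9 = 1378.9 lb/h.
methanol in n6: m_A = 1714×0.893 + (1−0.133)·(1−0.616)·m_A, so m_A = 1530.6/0.6671 = 2294.5 lb/h.
n6 = 2294.5 + 1378.9 = 3673.4 lb/h.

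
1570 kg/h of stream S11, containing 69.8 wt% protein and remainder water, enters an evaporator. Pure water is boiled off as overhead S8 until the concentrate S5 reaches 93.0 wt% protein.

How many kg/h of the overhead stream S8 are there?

391.7 kg/h

protein is conserved: 1570×0.698 = 1095.9 kg/h all reports to the concentrate.
Concentrate = 1095.9/(target fraction) = 1178.3 kg/h.
Overhead = 1570 − 1178.3 = 391.66 kg/h.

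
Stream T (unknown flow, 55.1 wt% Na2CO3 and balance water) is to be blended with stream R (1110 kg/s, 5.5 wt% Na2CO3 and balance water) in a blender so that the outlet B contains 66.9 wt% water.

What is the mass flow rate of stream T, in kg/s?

1393 kg/s

Let T be the unknown flow. Total out = 1110 + T.
water balance: 1049 + 0.449·T = 0.669·(1110 + T)
(0.449 − 0.669)·T = 0.669×1110 − 1049 = -306.36
T = -306.36 / -0.220 = 1392.5 kg/s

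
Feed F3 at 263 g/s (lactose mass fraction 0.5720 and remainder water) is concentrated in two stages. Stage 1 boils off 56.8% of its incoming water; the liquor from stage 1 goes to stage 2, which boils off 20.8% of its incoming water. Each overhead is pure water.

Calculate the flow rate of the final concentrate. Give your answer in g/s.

188.9 g/s

water in feed = 263×0.428 = 112.56 g/s.
After stage 1: water left = (1−0.568)×112.56 = 48.628; stream total = 199.06 g/s.
After stage 2: water left = (1−0.208)×48.628 = 38.513; final concentrate = 188.95 g/s.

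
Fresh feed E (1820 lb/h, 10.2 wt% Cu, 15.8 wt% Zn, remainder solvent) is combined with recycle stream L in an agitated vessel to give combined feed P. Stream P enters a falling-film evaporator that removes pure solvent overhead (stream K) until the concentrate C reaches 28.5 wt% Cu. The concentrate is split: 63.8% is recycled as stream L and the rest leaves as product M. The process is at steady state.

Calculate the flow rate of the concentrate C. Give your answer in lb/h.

Overall Cu balance (none leaves overhead): Cu in fresh feed = Cu in product, i.e. 1820×0.102 = (1−0.638)·C·0.285.
C = 185.64/(0.285×0.362) = 1799.4 lb/h.

1799 lb/h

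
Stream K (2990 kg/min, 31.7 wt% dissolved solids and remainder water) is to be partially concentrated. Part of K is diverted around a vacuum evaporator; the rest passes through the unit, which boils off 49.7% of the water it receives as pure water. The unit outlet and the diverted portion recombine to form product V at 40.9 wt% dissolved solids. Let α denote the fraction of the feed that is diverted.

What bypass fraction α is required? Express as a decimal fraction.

All 2990×0.317 = 947.83 kg/min of dissolved solids reaches V, so V = 947.83/0.409 = 2317.4 kg/min and vapour = 672.57 kg/min.
The evaporator receives (1−α)·2990 of feed at 0.683 water and removes 0.497 of that water:
0.497×0.683×(1−α)×2990 = 672.57
(1−α) = 672.57/1015 = 0.6627;  α = 0.3373.

0.337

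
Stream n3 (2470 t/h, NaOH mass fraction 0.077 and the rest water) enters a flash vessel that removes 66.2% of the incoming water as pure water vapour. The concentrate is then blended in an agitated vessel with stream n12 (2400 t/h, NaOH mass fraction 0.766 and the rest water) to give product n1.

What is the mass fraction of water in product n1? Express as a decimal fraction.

0.396

Vapour removed = 0.662×0.923×2470 = 1509.2 t/h; concentrate = 960.77 t/h.
water reaching the mixer = 770.58 (from concentrate) + 2400×0.234 = 1332.2 t/h.
Product flow = 960.77 + 2400 = 3360.8 t/h; water fraction = 0.396.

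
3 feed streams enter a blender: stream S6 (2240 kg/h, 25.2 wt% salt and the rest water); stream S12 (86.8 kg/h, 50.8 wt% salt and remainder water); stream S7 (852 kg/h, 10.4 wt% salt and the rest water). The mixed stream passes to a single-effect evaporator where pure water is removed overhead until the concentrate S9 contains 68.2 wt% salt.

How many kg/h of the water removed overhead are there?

salt entering = 2240×0.252 + 86.8×0.508 + 852×0.104 = 697.18 kg/h.
All salt reports to S9, so S9 = 697.18/0.682 = 1022.3 kg/h.
Total feed = 3178.8 kg/h; overhead = 3178.8 − 1022.3 = 2156.5 kg/h.

2157 kg/h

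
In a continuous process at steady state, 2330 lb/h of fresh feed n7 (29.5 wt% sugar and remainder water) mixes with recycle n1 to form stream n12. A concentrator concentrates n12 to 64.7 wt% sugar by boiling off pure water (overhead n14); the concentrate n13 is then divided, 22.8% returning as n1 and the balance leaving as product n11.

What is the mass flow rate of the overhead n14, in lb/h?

Overall sugar balance (none leaves overhead): sugar in fresh feed = sugar in product, i.e. 2330×0.295 = (1−0.228)·n13·0.647.
n13 = 687.35/(0.647×0.772) = 1376.1 lb/h.
Recycle n1 = 0.228×1376.1 = 313.76 lb/h.
Combined feed n12 = 2330 + 313.76 = 2643.8 lb/h.
Overhead n14 = n12 − n13 = 2643.8 − 1376.1 = 1267.6 lb/h.

1268 lb/h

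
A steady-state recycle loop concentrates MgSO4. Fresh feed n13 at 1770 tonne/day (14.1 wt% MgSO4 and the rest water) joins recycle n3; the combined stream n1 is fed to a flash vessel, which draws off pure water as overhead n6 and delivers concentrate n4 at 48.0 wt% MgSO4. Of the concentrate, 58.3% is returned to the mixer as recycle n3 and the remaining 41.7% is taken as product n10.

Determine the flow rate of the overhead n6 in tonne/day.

Overall MgSO4 balance (none leaves overhead): MgSO4 in fresh feed = MgSO4 in product, i.e. 1770×0.141 = (1−0.583)·n4·0.480.
n4 = 249.57/(0.480×0.417) = 1246.9 tonne/day.
Recycle n3 = 0.583×1246.9 = 726.92 tonne/day.
Combined feed n1 = 1770 + 726.92 = 2496.9 tonne/day.
Overhead n6 = n1 − n4 = 2496.9 − 1246.9 = 1250.1 tonne/day.

1250 tonne/day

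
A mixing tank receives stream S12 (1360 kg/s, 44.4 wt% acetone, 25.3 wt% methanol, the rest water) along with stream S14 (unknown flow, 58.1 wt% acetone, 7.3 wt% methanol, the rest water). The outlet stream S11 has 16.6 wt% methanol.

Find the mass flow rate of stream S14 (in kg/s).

1272 kg/s

Let S14 be the unknown flow. Total out = 1360 + S14.
methanol balance: 344.08 + 0.073·S14 = 0.166·(1360 + S14)
(0.073 − 0.166)·S14 = 0.166×1360 − 344.08 = -118.32
S14 = -118.32 / -0.093 = 1272.3 kg/s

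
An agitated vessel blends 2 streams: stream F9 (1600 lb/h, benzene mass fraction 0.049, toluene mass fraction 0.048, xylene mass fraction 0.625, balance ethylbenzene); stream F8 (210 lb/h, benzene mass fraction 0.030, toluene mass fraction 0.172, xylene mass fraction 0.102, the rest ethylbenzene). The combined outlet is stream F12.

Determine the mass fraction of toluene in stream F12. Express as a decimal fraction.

0.062

Total flow out = 1600 + 210 = 1810 lb/h.
toluene in = 1600×0.048 + 210×0.172 = 112.92 lb/h.
toluene mass fraction in F12 = 112.92/1810 = 0.062.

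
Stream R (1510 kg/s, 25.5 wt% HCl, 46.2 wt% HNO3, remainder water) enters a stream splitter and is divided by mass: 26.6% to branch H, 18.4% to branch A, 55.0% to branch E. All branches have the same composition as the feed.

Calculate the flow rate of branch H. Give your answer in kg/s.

Branch H flow = 0.266×1510 = 401.66 kg/s.

401.7 kg/s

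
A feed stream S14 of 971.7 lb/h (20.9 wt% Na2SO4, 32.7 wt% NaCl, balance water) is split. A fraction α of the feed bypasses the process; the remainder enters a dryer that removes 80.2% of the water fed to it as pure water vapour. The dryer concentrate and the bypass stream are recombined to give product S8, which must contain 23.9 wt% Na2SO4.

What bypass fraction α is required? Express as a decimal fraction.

All 971.7×0.209 = 203.09 lb/h of Na2SO4 reaches S8, so S8 = 203.09/0.239 = 849.73 lb/h and vapour = 121.97 lb/h.
The evaporator receives (1−α)·971.7 of feed at 0.464 water and removes 0.802 of that water:
0.802×0.464×(1−α)×971.7 = 121.97
(1−α) = 121.97/361.6 = 0.3373;  α = 0.6627.

0.663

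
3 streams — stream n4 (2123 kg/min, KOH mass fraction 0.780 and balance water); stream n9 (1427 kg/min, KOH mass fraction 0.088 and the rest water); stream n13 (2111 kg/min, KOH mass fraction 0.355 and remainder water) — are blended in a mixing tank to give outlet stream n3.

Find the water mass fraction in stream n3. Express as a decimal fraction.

Total flow out = 2123 + 1427 + 2111 = 5661 kg/min.
water in = 2123×0.220 + 1427×0.912 + 2111×0.645 = 3130.1 kg/min.
water mass fraction in n3 = 3130.1/5661 = 0.553.

0.553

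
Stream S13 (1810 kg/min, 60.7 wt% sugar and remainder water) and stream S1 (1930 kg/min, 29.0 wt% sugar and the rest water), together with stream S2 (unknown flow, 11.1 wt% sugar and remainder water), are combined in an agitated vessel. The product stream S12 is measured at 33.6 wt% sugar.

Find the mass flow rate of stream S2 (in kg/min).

1785 kg/min

Let S2 be the unknown flow. Total out = 3740 + S2.
sugar balance: 1658.4 + 0.111·S2 = 0.336·(3740 + S2)
(0.111 − 0.336)·S2 = 0.336×3740 − 1658.4 = -401.73
S2 = -401.73 / -0.225 = 1785.5 kg/min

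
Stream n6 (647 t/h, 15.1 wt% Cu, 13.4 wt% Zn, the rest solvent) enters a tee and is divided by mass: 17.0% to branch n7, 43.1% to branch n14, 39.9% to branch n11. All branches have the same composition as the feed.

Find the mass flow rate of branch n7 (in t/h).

110 t/h

Branch n7 flow = 0.170×647 = 109.99 t/h.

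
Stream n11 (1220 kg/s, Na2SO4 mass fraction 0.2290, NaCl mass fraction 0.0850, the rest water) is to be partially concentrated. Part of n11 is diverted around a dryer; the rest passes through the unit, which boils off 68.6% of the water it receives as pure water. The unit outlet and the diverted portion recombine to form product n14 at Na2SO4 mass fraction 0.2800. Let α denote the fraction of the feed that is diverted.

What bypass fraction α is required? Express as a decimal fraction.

0.613

All 1220×0.229 = 279.38 kg/s of Na2SO4 reaches n14, so n14 = 279.38/0.280 = 997.79 kg/s and vapour = 222.21 kg/s.
The evaporator receives (1−α)·1220 of feed at 0.686 water and removes 0.686 of that water:
0.686×0.686×(1−α)×1220 = 222.21
(1−α) = 222.21/574.13 = 0.3870;  α = 0.6130.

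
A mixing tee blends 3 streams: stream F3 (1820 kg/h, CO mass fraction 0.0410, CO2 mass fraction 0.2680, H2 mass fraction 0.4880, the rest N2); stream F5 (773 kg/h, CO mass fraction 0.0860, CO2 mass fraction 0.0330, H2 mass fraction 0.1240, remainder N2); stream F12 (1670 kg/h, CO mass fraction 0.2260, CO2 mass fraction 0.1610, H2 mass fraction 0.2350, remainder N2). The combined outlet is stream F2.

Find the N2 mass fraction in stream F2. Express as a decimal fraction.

Total flow out = 1820 + 773 + 1670 = 4263 kg/h.
N2 in = 1820×0.203 + 773×0.757 + 1670×0.378 = 1585.9 kg/h.
N2 mass fraction in F2 = 1585.9/4263 = 0.3720.

0.3720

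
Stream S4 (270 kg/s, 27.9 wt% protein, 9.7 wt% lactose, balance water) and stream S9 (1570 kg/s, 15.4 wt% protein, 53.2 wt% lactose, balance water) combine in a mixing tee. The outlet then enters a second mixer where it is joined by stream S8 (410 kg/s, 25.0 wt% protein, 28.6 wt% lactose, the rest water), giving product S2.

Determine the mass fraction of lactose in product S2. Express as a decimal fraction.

0.435

Overall, product flow = 2250 kg/s.
lactose in = 270×0.097 + 1570×0.532 + 410×0.286 = 978.69 kg/s.
lactose fraction in S2 = 0.435.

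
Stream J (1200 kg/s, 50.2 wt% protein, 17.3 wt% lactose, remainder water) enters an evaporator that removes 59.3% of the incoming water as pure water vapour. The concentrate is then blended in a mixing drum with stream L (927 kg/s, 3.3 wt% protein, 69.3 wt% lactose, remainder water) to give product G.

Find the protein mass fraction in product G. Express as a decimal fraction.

0.334

Vapour removed = 0.593×0.325×1200 = 231.27 kg/s; concentrate = 968.73 kg/s.
protein reaching the mixer = 602.4 (from concentrate) + 927×0.033 = 632.99 kg/s.
Product flow = 968.73 + 927 = 1895.7 kg/s; protein fraction = 0.334.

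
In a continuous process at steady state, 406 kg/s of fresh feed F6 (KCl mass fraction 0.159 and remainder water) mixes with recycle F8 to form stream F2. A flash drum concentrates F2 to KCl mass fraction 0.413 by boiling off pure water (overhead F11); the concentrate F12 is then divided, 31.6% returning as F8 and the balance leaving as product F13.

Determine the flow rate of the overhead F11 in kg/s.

Overall KCl balance (none leaves overhead): KCl in fresh feed = KCl in product, i.e. 406×0.159 = (1−0.316)·F12·0.413.
F12 = 64.554/(0.413×0.684) = 228.52 kg/s.
Recycle F8 = 0.316×228.52 = 72.211 kg/s.
Combined feed F2 = 406 + 72.211 = 478.21 kg/s.
Overhead F11 = F2 − F12 = 478.21 − 228.52 = 249.69 kg/s.

249.7 kg/s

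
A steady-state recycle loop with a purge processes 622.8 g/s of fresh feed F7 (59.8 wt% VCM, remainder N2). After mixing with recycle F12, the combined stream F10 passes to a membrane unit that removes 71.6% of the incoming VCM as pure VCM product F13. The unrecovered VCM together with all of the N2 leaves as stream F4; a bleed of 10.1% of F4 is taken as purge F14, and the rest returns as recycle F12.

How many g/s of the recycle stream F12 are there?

N2 enters only via F7 and leaves only via the purge: 622.8×0.402 = 0.101×(N2 in F4), and the membrane unit passes all N2, so N2 in F10 = N2 in F4 = 2478.9 g/s.
VCM in F10: m_A = 622.8×0.598 + (1−0.101)·(1−0.716)·m_A, so m_A = 372.43/0.7447 = 500.12 g/s.
F4 = (1−0.716)×500.12 + 2478.9 = 2620.9 g/s.
Recycle F12 = (1−0.101)×2620.9 = 2356.2 g/s.

2356 g/s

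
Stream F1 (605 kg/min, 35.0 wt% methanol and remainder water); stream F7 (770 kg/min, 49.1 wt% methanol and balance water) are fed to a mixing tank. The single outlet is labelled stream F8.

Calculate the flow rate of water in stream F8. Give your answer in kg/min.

water out = water in = 605×0.650 + 770×0.509 = 785.18 kg/min.

785.2 kg/min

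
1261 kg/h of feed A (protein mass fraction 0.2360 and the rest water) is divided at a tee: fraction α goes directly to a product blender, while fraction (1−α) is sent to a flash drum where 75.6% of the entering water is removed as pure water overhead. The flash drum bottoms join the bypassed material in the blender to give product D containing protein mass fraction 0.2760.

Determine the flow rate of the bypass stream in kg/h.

All 1261×0.236 = 297.6 kg/h of protein reaches D, so D = 297.6/0.276 = 1078.2 kg/h and vapour = 182.75 kg/h.
The evaporator receives (1−α)·1261 of feed at 0.764 water and removes 0.756 of that water:
0.756×0.764×(1−α)×1261 = 182.75
(1−α) = 182.75/728.33 = 0.2509;  α = 0.7491.
Bypass flow = 0.7491×1261 = 944.59 kg/h.

944.6 kg/h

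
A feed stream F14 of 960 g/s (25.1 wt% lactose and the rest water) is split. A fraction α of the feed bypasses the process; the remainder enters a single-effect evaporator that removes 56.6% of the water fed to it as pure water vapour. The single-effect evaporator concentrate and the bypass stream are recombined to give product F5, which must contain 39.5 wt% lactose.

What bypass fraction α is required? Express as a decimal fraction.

0.140

All 960×0.251 = 240.96 g/s of lactose reaches F5, so F5 = 240.96/0.395 = 610.03 g/s and vapour = 349.97 g/s.
The evaporator receives (1−α)·960 of feed at 0.749 water and removes 0.566 of that water:
0.566×0.749×(1−α)×960 = 349.97
(1−α) = 349.97/406.98 = 0.8599;  α = 0.1401.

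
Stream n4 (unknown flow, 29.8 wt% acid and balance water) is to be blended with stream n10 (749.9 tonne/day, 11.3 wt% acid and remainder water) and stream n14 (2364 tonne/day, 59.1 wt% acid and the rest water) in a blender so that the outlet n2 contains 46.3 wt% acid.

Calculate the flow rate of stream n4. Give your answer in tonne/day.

Let n4 be the unknown flow. Total out = 3113.9 + n4.
acid balance: 1481.9 + 0.298·n4 = 0.463·(3113.9 + n4)
(0.298 − 0.463)·n4 = 0.463×3113.9 − 1481.9 = -40.127
n4 = -40.127 / -0.165 = 243.19 tonne/day

243.2 tonne/day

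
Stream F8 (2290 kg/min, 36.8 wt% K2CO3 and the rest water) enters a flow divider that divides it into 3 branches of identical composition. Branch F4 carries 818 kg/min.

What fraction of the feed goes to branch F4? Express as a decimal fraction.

0.357

Fraction to F4 = 818/2290 = 0.3572.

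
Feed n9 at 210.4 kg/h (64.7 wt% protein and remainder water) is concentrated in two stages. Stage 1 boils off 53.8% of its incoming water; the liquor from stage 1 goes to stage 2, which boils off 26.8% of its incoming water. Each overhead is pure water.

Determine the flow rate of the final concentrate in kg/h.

161.2 kg/h

water in feed = 210.4×0.353 = 74.271 kg/h.
After stage 1: water left = (1−0.538)×74.271 = 34.313; stream total = 170.44 kg/h.
After stage 2: water left = (1−0.268)×34.313 = 25.117; final concentrate = 161.25 kg/h.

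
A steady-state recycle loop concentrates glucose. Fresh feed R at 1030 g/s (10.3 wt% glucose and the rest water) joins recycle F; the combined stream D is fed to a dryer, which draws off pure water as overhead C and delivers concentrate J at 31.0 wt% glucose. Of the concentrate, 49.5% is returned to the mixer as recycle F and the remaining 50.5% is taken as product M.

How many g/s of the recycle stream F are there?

335.4 g/s

Overall glucose balance (none leaves overhead): glucose in fresh feed = glucose in product, i.e. 1030×0.103 = (1−0.495)·J·0.310.
J = 106.09/(0.310×0.505) = 677.67 g/s.
Recycle F = 0.495×677.67 = 335.45 g/s.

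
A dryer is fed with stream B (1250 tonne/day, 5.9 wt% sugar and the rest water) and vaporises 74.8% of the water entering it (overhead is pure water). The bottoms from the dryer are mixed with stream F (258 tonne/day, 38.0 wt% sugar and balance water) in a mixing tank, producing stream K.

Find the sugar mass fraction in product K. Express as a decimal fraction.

Vapour removed = 0.748×0.941×1250 = 879.83 tonne/day; concentrate = 370.17 tonne/day.
sugar reaching the mixer = 73.75 (from concentrate) + 258×0.380 = 171.79 tonne/day.
Product flow = 370.17 + 258 = 628.17 tonne/day; sugar fraction = 0.273.

0.273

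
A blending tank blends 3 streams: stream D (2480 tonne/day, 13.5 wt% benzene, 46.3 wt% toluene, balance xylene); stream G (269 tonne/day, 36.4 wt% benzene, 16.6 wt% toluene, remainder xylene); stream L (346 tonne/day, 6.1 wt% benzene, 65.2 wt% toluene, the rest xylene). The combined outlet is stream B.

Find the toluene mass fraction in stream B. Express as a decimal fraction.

0.4583

Total flow out = 2480 + 269 + 346 = 3095 tonne/day.
toluene in = 2480×0.463 + 269×0.166 + 346×0.652 = 1418.5 tonne/day.
toluene mass fraction in B = 1418.5/3095 = 0.4583.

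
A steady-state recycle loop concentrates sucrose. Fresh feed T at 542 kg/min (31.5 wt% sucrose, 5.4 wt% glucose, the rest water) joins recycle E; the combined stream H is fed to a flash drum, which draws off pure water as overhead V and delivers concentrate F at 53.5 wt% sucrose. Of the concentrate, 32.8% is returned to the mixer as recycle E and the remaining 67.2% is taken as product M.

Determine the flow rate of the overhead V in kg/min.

Overall sucrose balance (none leaves overhead): sucrose in fresh feed = sucrose in product, i.e. 542×0.315 = (1−0.328)·F·0.535.
F = 170.73/(0.535×0.672) = 474.88 kg/min.
Recycle E = 0.328×474.88 = 155.76 kg/min.
Combined feed H = 542 + 155.76 = 697.76 kg/min.
Overhead V = H − F = 697.76 − 474.88 = 222.88 kg/min.

222.9 kg/min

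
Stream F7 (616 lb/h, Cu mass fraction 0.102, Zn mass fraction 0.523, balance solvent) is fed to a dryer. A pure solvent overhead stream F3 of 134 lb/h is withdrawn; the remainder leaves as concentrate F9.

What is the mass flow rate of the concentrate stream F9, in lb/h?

Concentrate = 616 − 134 = 482 lb/h.

482 lb/h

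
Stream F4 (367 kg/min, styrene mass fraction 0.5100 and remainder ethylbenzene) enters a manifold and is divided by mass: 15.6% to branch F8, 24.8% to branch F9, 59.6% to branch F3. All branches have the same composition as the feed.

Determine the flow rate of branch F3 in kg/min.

Branch F3 flow = 0.596×367 = 218.73 kg/min.

218.7 kg/min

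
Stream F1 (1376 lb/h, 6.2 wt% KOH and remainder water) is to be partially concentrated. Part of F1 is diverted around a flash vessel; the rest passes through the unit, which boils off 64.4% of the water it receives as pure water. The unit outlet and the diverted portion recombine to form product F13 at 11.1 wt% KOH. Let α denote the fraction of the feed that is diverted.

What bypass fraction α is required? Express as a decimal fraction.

0.269

All 1376×0.062 = 85.312 lb/h of KOH reaches F13, so F13 = 85.312/0.111 = 768.58 lb/h and vapour = 607.42 lb/h.
The evaporator receives (1−α)·1376 of feed at 0.938 water and removes 0.644 of that water:
0.644×0.938×(1−α)×1376 = 607.42
(1−α) = 607.42/831.2 = 0.7308;  α = 0.2692.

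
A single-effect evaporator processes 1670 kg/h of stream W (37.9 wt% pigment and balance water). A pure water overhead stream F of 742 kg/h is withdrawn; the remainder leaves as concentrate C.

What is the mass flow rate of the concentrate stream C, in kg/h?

Concentrate = 1670 − 742 = 928 kg/h.

928 kg/h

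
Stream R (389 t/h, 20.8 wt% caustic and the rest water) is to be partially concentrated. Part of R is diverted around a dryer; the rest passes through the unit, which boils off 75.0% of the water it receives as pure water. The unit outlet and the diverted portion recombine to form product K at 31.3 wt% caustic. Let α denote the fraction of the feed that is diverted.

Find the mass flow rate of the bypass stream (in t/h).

169.3 t/h

All 389×0.208 = 80.912 t/h of caustic reaches K, so K = 80.912/0.313 = 258.5 t/h and vapour = 130.5 t/h.
The evaporator receives (1−α)·389 of feed at 0.792 water and removes 0.750 of that water:
0.750×0.792×(1−α)×389 = 130.5
(1−α) = 130.5/231.07 = 0.5648;  α = 0.4352.
Bypass flow = 0.4352×389 = 169.31 t/h.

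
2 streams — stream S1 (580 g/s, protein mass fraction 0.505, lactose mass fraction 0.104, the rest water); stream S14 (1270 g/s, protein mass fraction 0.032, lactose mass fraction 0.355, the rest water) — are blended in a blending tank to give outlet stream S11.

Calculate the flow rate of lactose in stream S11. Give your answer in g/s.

511.2 g/s

lactose out = lactose in = 580×0.104 + 1270×0.355 = 511.17 g/s.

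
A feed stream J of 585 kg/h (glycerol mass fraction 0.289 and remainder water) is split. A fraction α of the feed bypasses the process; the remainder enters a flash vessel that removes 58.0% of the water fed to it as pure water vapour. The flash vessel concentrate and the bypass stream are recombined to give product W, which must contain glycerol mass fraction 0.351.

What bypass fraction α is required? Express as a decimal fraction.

0.572

All 585×0.289 = 169.06 kg/h of glycerol reaches W, so W = 169.06/0.351 = 481.67 kg/h and vapour = 103.33 kg/h.
The evaporator receives (1−α)·585 of feed at 0.711 water and removes 0.580 of that water:
0.580×0.711×(1−α)×585 = 103.33
(1−α) = 103.33/241.24 = 0.4283;  α = 0.5717.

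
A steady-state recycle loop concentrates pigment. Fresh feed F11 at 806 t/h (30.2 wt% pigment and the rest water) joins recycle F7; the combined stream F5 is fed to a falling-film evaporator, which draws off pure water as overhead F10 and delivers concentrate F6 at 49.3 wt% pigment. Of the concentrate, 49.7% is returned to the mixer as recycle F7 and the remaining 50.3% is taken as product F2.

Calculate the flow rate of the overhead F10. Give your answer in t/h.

Overall pigment balance (none leaves overhead): pigment in fresh feed = pigment in product, i.e. 806×0.302 = (1−0.497)·F6·0.493.
F6 = 243.41/(0.493×0.503) = 981.58 t/h.
Recycle F7 = 0.497×981.58 = 487.85 t/h.
Combined feed F5 = 806 + 487.85 = 1293.8 t/h.
Overhead F10 = F5 − F6 = 1293.8 − 981.58 = 312.26 t/h.

312.3 t/h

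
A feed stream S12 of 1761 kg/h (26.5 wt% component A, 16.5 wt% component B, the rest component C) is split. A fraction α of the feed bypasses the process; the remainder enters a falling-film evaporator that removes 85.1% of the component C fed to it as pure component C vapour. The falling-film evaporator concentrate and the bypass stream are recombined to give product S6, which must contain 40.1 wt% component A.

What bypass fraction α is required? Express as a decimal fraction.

0.301

All 1761×0.265 = 466.67 kg/h of component A reaches S6, so S6 = 466.67/0.401 = 1163.8 kg/h and vapour = 597.25 kg/h.
The evaporator receives (1−α)·1761 of feed at 0.570 component C and removes 0.851 of that component C:
0.851×0.570×(1−α)×1761 = 597.25
(1−α) = 597.25/854.21 = 0.6992;  α = 0.3008.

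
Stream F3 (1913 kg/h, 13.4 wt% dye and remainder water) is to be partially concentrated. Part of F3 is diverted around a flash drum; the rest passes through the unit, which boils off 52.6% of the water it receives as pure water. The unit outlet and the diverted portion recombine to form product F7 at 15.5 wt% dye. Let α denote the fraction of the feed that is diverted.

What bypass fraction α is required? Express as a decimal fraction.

All 1913×0.134 = 256.34 kg/h of dye reaches F7, so F7 = 256.34/0.155 = 1653.8 kg/h and vapour = 259.18 kg/h.
The evaporator receives (1−α)·1913 of feed at 0.866 water and removes 0.526 of that water:
0.526×0.866×(1−α)×1913 = 259.18
(1−α) = 259.18/871.4 = 0.2974;  α = 0.7026.

0.703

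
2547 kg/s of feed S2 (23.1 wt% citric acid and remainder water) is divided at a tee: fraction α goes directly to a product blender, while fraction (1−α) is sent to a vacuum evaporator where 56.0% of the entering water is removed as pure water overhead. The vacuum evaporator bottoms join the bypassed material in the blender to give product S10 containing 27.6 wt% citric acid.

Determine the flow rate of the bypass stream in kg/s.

1583 kg/s

All 2547×0.231 = 588.36 kg/s of citric acid reaches S10, so S10 = 588.36/0.276 = 2131.7 kg/s and vapour = 415.27 kg/s.
The evaporator receives (1−α)·2547 of feed at 0.769 water and removes 0.560 of that water:
0.560×0.769×(1−α)×2547 = 415.27
(1−α) = 415.27/1096.8 = 0.3786;  α = 0.6214.
Bypass flow = 0.6214×2547 = 1582.7 kg/s.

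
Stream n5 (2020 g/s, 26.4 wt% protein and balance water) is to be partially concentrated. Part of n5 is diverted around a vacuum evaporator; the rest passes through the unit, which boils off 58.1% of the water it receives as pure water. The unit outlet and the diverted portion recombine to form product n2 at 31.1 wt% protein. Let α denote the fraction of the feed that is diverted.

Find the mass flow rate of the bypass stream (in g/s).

All 2020×0.264 = 533.28 g/s of protein reaches n2, so n2 = 533.28/0.311 = 1714.7 g/s and vapour = 305.27 g/s.
The evaporator receives (1−α)·2020 of feed at 0.736 water and removes 0.581 of that water:
0.581×0.736×(1−α)×2020 = 305.27
(1−α) = 305.27/863.78 = 0.3534;  α = 0.6466.
Bypass flow = 0.6466×2020 = 1306.1 g/s.

1306 g/s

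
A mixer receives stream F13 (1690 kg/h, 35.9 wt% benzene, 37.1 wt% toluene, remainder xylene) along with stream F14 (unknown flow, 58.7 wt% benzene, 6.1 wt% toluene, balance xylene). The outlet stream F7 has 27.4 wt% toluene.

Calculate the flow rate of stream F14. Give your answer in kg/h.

769.6 kg/h

Let F14 be the unknown flow. Total out = 1690 + F14.
toluene balance: 626.99 + 0.061·F14 = 0.274·(1690 + F14)
(0.061 − 0.274)·F14 = 0.274×1690 − 626.99 = -163.93
F14 = -163.93 / -0.213 = 769.62 kg/h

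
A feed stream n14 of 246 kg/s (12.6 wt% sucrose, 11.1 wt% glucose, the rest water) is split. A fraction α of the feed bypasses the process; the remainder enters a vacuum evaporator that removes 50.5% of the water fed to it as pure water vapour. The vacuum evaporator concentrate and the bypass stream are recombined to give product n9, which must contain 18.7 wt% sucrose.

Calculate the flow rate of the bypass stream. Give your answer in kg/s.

37.74 kg/s

All 246×0.126 = 30.996 kg/s of sucrose reaches n9, so n9 = 30.996/0.187 = 165.75 kg/s and vapour = 80.246 kg/s.
The evaporator receives (1−α)·246 of feed at 0.763 water and removes 0.505 of that water:
0.505×0.763×(1−α)×246 = 80.246
(1−α) = 80.246/94.787 = 0.8466;  α = 0.1534.
Bypass flow = 0.1534×246 = 37.739 kg/s.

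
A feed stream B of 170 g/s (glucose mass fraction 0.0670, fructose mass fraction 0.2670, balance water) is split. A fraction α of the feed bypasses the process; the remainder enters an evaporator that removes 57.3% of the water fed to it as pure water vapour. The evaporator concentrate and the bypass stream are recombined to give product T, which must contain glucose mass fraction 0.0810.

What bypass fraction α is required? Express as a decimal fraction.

All 170×0.067 = 11.39 g/s of glucose reaches T, so T = 11.39/0.081 = 140.62 g/s and vapour = 29.383 g/s.
The evaporator receives (1−α)·170 of feed at 0.666 water and removes 0.573 of that water:
0.573×0.666×(1−α)×170 = 29.383
(1−α) = 29.383/64.875 = 0.4529;  α = 0.5471.

0.547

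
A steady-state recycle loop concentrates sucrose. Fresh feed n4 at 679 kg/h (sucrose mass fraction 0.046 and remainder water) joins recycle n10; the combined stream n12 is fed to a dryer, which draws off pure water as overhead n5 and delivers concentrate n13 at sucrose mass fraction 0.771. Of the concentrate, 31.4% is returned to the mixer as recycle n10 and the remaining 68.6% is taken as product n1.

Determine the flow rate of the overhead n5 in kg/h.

638.5 kg/h

Overall sucrose balance (none leaves overhead): sucrose in fresh feed = sucrose in product, i.e. 679×0.046 = (1−0.314)·n13·0.771.
n13 = 31.234/(0.771×0.686) = 59.054 kg/h.
Recycle n10 = 0.314×59.054 = 18.543 kg/h.
Combined feed n12 = 679 + 18.543 = 697.54 kg/h.
Overhead n5 = n12 − n13 = 697.54 − 59.054 = 638.49 kg/h.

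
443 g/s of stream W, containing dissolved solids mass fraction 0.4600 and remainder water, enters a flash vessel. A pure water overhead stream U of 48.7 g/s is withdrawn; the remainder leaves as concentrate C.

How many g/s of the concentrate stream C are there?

Concentrate = 443 − 48.7 = 394.3 g/s.

394.3 g/s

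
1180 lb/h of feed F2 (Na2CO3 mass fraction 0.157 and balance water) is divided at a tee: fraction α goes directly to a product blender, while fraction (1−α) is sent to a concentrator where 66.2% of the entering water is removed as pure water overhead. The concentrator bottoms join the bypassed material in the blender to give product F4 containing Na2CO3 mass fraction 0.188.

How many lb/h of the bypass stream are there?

All 1180×0.157 = 185.26 lb/h of Na2CO3 reaches F4, so F4 = 185.26/0.188 = 985.43 lb/h and vapour = 194.57 lb/h.
The evaporator receives (1−α)·1180 of feed at 0.843 water and removes 0.662 of that water:
0.662×0.843×(1−α)×1180 = 194.57
(1−α) = 194.57/658.52 = 0.2955;  α = 0.7045.
Bypass flow = 0.7045×1180 = 831.34 lb/h.

831.3 lb/h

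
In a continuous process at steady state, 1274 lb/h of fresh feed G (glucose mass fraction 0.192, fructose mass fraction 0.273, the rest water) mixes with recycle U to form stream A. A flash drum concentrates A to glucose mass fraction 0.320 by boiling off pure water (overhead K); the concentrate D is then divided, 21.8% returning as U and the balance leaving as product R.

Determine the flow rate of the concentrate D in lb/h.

977.5 lb/h

Overall glucose balance (none leaves overhead): glucose in fresh feed = glucose in product, i.e. 1274×0.192 = (1−0.218)·D·0.320.
D = 244.61/(0.320×0.782) = 977.49 lb/h.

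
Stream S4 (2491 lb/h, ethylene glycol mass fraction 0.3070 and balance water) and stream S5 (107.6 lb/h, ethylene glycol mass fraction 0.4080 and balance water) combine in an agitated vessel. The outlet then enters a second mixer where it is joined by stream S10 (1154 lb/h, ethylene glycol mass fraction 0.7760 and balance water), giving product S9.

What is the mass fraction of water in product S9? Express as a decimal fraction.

0.5459

Overall, product flow = 3752.6 lb/h.
water in = 2491×0.693 + 107.6×0.592 + 1154×0.224 = 2048.5 lb/h.
water fraction in S9 = 0.5459.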